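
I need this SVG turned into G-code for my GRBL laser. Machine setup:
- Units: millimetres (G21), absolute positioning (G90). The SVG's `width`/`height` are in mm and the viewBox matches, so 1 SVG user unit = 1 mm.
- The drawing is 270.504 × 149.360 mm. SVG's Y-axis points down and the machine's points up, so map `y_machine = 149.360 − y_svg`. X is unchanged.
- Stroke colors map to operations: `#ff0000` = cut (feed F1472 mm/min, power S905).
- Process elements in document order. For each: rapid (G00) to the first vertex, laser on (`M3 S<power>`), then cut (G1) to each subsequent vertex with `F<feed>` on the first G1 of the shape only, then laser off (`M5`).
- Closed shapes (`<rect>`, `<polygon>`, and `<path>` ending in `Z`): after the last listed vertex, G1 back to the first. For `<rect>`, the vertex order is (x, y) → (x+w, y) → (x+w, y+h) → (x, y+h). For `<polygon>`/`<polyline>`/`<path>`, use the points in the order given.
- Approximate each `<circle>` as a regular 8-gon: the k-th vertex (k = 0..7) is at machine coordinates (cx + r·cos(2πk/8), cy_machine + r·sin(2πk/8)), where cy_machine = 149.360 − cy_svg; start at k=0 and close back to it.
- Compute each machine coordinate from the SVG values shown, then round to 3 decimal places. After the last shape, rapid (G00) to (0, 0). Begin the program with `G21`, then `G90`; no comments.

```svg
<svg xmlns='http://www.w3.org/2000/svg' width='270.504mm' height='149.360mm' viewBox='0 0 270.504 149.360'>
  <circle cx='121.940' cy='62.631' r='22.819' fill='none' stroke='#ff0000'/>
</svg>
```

G21
G90
G00 X144.759 Y86.729
M3 S905
G1 X138.075 Y102.864 F1472
G1 X121.940 Y109.548
G1 X105.805 Y102.864
G1 X99.121 Y86.729
G1 X105.805 Y70.594
G1 X121.940 Y63.910
G1 X138.075 Y70.594
G1 X144.759 Y86.729
M5
G00 X0.000 Y0.000

1 u = 1 mm; y_m = 149.360 − y.

[1] `<circle>` circle, #ff0000→cut S905 F1472: (144.759,86.729) → (138.075,102.864) → (121.940,109.548) → (105.805,102.864) → (99.121,86.729) → (105.805,70.594) → (121.940,63.910) → (138.075,70.594) → (144.759,86.729) (closed)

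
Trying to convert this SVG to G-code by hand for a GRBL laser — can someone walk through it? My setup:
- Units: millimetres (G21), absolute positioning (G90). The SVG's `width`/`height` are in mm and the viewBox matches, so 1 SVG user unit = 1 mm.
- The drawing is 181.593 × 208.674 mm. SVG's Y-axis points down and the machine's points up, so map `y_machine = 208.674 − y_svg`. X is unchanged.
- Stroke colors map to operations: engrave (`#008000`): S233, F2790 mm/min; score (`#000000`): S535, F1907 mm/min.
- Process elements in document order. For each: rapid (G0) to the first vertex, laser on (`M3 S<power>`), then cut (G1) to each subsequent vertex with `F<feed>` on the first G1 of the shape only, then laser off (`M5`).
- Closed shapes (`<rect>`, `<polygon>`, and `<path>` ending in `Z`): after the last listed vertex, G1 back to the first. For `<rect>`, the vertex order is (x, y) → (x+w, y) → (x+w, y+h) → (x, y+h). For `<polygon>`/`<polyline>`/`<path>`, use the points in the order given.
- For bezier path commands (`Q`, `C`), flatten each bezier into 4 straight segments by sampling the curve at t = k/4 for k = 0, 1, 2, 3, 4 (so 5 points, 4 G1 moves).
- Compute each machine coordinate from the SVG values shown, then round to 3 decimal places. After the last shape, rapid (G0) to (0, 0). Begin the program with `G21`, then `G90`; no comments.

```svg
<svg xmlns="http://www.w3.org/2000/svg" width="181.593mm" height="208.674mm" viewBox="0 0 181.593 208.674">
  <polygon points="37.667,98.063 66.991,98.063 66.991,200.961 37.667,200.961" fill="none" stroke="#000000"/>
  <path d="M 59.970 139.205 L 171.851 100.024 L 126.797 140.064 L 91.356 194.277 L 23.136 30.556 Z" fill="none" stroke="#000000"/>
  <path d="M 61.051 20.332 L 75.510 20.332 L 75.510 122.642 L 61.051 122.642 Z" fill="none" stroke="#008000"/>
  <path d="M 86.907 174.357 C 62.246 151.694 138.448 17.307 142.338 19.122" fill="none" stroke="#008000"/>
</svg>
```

G21
G90
G0 X37.667 Y110.611
M3 S535
G1 X66.991 Y110.611 F1907
G1 X66.991 Y7.713
G1 X37.667 Y7.713
G1 X37.667 Y110.611
M5
G0 X59.970 Y69.469
M3 S535
G1 X171.851 Y108.650 F1907
G1 X126.797 Y68.610
G1 X91.356 Y14.397
G1 X23.136 Y178.118
G1 X59.970 Y69.469
M5
G0 X61.051 Y188.342
M3 S233
G1 X75.510 Y188.342 F2790
G1 X75.510 Y86.032
G1 X61.051 Y86.032
G1 X61.051 Y188.342
M5
G0 X86.907 Y34.317
M3 S233
G1 X84.617 Y68.389 F2790
G1 X103.916 Y121.114
G1 X128.568 Y169.249
G1 X142.338 Y189.552
M5
G0 X0.000 Y0.000

Since the viewBox matches the mm dimensions, user units are millimetres directly. The only transform is the Y-flip y_m = 208.674 − y_svg.

Shape 1 is a rectangle drawn with `<polygon>`. Its stroke #000000 means score at S535, F1907. After flipping Y the toolpath is (37.667,110.611) → (66.991,110.611) → (66.991,7.713) → (37.667,7.713) → (37.667,110.611), returning to the start.

Shape 2 is a closed polygon drawn with `<path>`. Its stroke #000000 means score at S535, F1907. After flipping Y the toolpath is (59.970,69.469) → (171.851,108.650) → (126.797,68.610) → (91.356,14.397) → (23.136,178.118) → (59.970,69.469), returning to the start.

Shape 3 is a rectangle drawn with `<path>`. Its stroke #008000 means engrave at S233, F2790. After flipping Y the toolpath is (61.051,188.342) → (75.510,188.342) → (75.510,86.032) → (61.051,86.032) → (61.051,188.342), returning to the start.

Shape 4 is a cubic bezier drawn with `<path>`. Its stroke #008000 means engrave at S233, F2790. After flipping Y the toolpath is (86.907,34.317) → (84.617,68.389) → (103.916,121.114) → (128.568,169.249) → (142.338,189.552).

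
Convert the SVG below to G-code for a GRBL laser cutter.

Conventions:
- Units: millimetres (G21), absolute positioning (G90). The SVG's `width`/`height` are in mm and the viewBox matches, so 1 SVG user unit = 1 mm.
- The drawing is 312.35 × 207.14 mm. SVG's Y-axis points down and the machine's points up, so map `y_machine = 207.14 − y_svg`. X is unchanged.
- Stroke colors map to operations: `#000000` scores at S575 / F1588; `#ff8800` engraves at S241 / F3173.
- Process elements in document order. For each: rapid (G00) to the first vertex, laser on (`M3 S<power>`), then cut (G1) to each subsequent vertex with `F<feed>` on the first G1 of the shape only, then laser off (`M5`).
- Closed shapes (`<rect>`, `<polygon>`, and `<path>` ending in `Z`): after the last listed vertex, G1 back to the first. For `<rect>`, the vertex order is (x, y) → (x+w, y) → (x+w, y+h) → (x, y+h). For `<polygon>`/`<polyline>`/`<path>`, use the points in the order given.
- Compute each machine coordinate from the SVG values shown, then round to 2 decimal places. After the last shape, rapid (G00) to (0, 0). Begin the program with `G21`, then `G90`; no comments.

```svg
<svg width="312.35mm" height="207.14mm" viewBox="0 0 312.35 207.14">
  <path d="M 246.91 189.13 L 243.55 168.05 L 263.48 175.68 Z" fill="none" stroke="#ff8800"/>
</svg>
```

G21
G90
G00 X246.91 Y18.01
M3 S241
G1 X243.55 Y39.09 F3173
G1 X263.48 Y31.46
G1 X246.91 Y18.01
M5
G00 X0.00 Y0.00

viewBox `0 0 312.35 207.14` with mm width/height → 1 unit = 1 mm. Flip: y_m = 207.14 − y_svg.

**Shape 1** — `<path>` regular polygon, stroke `#ff8800` → engrave (S241, F3173). Machine vertices: (246.91,18.01) → (243.55,39.09) → (263.48,31.46) → (246.91,18.01). Closed: final G1 returns to the first vertex.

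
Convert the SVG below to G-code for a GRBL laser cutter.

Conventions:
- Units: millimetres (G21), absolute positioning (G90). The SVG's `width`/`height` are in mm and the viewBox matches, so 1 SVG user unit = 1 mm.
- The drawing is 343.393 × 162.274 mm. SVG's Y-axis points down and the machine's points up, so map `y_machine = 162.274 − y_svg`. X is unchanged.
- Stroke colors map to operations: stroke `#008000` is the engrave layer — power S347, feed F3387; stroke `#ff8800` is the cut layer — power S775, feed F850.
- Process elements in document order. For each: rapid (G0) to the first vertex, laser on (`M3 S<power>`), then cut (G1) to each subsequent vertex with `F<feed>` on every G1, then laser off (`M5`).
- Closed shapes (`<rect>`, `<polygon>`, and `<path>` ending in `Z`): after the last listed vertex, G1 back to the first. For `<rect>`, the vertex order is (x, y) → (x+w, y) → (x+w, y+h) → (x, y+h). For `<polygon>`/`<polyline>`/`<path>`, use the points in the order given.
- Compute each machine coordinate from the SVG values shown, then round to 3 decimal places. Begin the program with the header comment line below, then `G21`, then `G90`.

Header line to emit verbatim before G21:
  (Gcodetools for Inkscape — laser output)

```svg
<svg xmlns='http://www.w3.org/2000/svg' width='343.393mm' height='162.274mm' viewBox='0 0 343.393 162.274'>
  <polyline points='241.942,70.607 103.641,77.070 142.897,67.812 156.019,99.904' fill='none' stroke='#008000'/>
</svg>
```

Since the viewBox matches the mm dimensions, user units are millimetres directly. The only transform is the Y-flip y_m = 162.274 − y_svg.

Shape 1 is a open polyline drawn with `<polyline>`. Its stroke #008000 means engrave at S347, F3387. After flipping Y the toolpath is (241.942,91.667) → (103.641,85.204) → (142.897,94.462) → (156.019,62.370).

(Gcodetools for Inkscape — laser output)
G21
G90
G0 X241.942 Y91.667
M3 S347
G1 X103.641 Y85.204 F3387
G1 X142.897 Y94.462 F3387
G1 X156.019 Y62.370 F3387
M5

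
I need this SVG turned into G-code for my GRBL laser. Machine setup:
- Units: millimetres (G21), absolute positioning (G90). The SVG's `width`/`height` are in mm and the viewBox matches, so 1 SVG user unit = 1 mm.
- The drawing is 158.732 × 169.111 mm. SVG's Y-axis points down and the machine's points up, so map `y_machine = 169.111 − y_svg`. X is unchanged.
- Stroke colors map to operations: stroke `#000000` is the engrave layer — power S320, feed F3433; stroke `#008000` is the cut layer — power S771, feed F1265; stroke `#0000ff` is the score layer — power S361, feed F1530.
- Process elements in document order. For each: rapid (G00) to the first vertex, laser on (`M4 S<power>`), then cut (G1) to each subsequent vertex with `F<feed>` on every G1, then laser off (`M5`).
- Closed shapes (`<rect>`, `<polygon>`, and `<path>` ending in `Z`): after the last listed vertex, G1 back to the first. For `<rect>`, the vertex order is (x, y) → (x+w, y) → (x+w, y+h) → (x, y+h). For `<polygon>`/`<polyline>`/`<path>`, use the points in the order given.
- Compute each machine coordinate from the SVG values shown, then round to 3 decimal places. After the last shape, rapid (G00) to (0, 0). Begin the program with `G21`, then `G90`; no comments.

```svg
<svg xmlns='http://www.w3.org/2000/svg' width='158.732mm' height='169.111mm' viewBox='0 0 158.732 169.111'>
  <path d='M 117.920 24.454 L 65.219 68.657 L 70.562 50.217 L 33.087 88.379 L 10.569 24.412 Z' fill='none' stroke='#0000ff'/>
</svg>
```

G21
G90
G00 X117.920 Y144.657
M4 S361
G1 X65.219 Y100.454 F1530
G1 X70.562 Y118.894 F1530
G1 X33.087 Y80.732 F1530
G1 X10.569 Y144.699 F1530
G1 X117.920 Y144.657 F1530
M5
G00 X0.000 Y0.000

1 u = 1 mm; y_m = 169.111 − y.

[1] `<path>` closed polygon, #0000ff→score S361 F1530: (117.920,144.657) → (65.219,100.454) → (70.562,118.894) → (33.087,80.732) → (10.569,144.699) → (117.920,144.657) (closed)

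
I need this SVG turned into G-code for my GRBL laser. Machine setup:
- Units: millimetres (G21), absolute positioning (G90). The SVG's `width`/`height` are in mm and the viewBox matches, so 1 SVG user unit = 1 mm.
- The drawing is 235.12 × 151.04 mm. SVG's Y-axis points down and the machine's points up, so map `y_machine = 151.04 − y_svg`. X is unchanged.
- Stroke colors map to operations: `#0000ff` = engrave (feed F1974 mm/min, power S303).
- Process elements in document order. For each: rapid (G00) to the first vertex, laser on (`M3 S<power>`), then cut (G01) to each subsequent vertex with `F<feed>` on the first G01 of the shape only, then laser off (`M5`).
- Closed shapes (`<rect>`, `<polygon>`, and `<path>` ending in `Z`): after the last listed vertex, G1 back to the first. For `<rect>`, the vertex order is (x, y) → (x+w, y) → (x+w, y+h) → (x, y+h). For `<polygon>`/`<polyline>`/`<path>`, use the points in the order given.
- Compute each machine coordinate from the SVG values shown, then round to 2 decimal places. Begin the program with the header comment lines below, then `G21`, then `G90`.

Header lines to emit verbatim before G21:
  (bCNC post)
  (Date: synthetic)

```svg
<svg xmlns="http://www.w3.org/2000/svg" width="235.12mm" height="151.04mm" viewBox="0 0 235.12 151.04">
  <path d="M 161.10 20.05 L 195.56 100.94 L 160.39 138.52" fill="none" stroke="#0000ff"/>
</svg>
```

Since the viewBox matches the mm dimensions, user units are millimetres directly. The only transform is the Y-flip y_m = 151.04 − y_svg.

Shape 1 is a open polyline drawn with `<path>`. Its stroke #0000ff means engrave at S303, F1974. After flipping Y the toolpath is (161.10,130.99) → (195.56,50.10) → (160.39,12.52).

(bCNC post)
(Date: synthetic)
G21
G90
G00 X161.10 Y130.99
M3 S303
G01 X195.56 Y50.10 F1974
G01 X160.39 Y12.52
M5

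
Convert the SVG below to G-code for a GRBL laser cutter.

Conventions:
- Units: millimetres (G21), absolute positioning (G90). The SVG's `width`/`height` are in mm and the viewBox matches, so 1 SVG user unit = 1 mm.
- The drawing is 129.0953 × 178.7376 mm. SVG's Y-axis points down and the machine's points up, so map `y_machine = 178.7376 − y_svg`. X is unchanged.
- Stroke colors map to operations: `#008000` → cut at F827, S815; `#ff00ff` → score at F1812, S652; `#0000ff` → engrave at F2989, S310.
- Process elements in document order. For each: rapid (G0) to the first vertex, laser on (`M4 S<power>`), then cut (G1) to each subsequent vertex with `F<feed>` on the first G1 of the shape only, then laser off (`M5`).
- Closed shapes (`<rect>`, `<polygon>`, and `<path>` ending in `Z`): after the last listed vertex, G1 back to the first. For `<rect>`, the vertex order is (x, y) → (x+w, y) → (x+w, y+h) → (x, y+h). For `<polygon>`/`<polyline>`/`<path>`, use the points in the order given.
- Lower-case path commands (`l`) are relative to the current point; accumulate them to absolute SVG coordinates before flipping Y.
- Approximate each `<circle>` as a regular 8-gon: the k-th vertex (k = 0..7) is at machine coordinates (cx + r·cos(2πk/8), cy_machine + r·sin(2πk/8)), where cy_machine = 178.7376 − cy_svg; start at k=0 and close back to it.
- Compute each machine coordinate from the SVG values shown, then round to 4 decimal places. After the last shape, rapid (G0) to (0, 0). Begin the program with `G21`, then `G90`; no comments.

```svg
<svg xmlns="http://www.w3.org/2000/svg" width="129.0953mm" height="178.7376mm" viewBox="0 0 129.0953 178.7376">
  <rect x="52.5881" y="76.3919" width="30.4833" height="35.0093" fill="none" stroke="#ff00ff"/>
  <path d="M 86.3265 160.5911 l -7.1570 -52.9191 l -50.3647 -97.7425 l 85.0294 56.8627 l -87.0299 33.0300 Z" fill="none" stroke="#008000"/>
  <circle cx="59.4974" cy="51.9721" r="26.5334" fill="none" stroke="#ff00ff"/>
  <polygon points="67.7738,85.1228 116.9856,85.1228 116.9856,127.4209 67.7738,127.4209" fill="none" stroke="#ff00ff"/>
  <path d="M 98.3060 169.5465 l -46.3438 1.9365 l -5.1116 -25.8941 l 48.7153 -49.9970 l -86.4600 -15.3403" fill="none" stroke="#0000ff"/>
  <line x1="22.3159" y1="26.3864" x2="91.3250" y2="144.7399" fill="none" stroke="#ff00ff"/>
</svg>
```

viewBox `0 0 129.0953 178.7376` with mm width/height → 1 unit = 1 mm. Flip: y_m = 178.7376 − y_svg.

**Shape 1** — `<rect>` rectangle, stroke `#ff00ff` → score (S652, F1812). Machine vertices: (52.5881,102.3457) → (83.0714,102.3457) → (83.0714,67.3364) → (52.5881,67.3364) → (52.5881,102.3457). Closed: final G1 returns to the first vertex.

**Shape 2** — `<path>` closed polygon, stroke `#008000` → cut (S815, F827). Machine vertices: (86.3265,18.1465) → (79.1695,71.0656) → (28.8048,168.8081) → (113.8342,111.9454) → (26.8043,78.9154) → (86.3265,18.1465). Closed: final G1 returns to the first vertex.

**Shape 3** — `<circle>` circle, stroke `#ff00ff` → score (S652, F1812). Machine vertices: (86.0308,126.7655) → (78.2593,145.5274) → (59.4974,153.2989) → (40.7355,145.5274) → (32.9640,126.7655) → (40.7355,108.0036) → (59.4974,100.2321) → (78.2593,108.0036) → (86.0308,126.7655). Closed: final G1 returns to the first vertex.

**Shape 4** — `<polygon>` rectangle, stroke `#ff00ff` → score (S652, F1812). Machine vertices: (67.7738,93.6148) → (116.9856,93.6148) → (116.9856,51.3167) → (67.7738,51.3167) → (67.7738,93.6148). Closed: final G1 returns to the first vertex.

**Shape 5** — `<path>` open polyline, stroke `#0000ff` → engrave (S310, F2989). Machine vertices: (98.3060,9.1911) → (51.9622,7.2546) → (46.8506,33.1487) → (95.5659,83.1457) → (9.1059,98.4860). Open path.

**Shape 6** — `<line>` line segment, stroke `#ff00ff` → score (S652, F1812). Machine vertices: (22.3159,152.3512) → (91.3250,33.9977). Open path.

G21
G90
G0 X52.5881 Y102.3457
M4 S652
G1 X83.0714 Y102.3457 F1812
G1 X83.0714 Y67.3364
G1 X52.5881 Y67.3364
G1 X52.5881 Y102.3457
M5
G0 X86.3265 Y18.1465
M4 S815
G1 X79.1695 Y71.0656 F827
G1 X28.8048 Y168.8081
G1 X113.8342 Y111.9454
G1 X26.8043 Y78.9154
G1 X86.3265 Y18.1465
M5
G0 X86.0308 Y126.7655
M4 S652
G1 X78.2593 Y145.5274 F1812
G1 X59.4974 Y153.2989
G1 X40.7355 Y145.5274
G1 X32.9640 Y126.7655
G1 X40.7355 Y108.0036
G1 X59.4974 Y100.2321
G1 X78.2593 Y108.0036
G1 X86.0308 Y126.7655
M5
G0 X67.7738 Y93.6148
M4 S652
G1 X116.9856 Y93.6148 F1812
G1 X116.9856 Y51.3167
G1 X67.7738 Y51.3167
G1 X67.7738 Y93.6148
M5
G0 X98.3060 Y9.1911
M4 S310
G1 X51.9622 Y7.2546 F2989
G1 X46.8506 Y33.1487
G1 X95.5659 Y83.1457
G1 X9.1059 Y98.4860
M5
G0 X22.3159 Y152.3512
M4 S652
G1 X91.3250 Y33.9977 F1812
M5
G0 X0.0000 Y0.0000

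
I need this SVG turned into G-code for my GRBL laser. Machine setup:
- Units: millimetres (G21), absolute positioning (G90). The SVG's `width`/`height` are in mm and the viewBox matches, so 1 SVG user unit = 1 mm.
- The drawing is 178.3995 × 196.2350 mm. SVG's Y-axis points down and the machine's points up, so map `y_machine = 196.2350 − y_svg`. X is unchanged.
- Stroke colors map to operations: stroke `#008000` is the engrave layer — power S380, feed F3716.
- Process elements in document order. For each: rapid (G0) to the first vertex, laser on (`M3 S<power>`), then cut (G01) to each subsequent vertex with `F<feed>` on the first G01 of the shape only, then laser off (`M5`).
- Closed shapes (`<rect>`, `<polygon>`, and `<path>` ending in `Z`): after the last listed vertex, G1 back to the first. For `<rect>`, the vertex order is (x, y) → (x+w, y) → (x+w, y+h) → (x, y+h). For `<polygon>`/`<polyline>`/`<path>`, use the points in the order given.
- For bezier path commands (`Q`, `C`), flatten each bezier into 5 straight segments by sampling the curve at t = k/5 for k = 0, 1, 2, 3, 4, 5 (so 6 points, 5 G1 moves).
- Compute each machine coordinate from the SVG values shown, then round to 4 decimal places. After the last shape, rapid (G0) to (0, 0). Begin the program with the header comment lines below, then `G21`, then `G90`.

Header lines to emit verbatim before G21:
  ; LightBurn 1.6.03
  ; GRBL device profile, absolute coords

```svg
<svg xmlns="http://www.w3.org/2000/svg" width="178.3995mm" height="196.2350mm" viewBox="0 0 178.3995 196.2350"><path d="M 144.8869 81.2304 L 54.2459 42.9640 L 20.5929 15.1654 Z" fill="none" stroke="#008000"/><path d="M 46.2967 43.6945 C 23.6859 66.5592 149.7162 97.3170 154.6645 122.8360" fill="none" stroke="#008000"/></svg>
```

; LightBurn 1.6.03
; GRBL device profile, absolute coords
G21
G90
G0 X144.8869 Y115.0046
M3 S380
G01 X54.2459 Y153.2710 F3716
G01 X20.5929 Y181.0696
G01 X144.8869 Y115.0046
M5
G0 X46.2967 Y152.5405
M3 S380
G01 X48.4094 Y137.9796 F3716
G01 X73.2492 Y122.1546
G01 X107.8695 Y105.6960
G01 X139.3235 Y89.2340
G01 X154.6645 Y73.3990
M5
G0 X0.0000 Y0.0000

viewBox `0 0 178.3995 196.2350` with mm width/height → 1 unit = 1 mm. Flip: y_m = 196.2350 − y_svg.

**Shape 1** — `<path>` closed polygon, stroke `#008000` → engrave (S380, F3716). Machine vertices: (144.8869,115.0046) → (54.2459,153.2710) → (20.5929,181.0696) → (144.8869,115.0046). Closed: final G1 returns to the first vertex.

**Shape 2** — `<path>` cubic bezier, stroke `#008000` → engrave (S380, F3716). Control points (SVG): P0=(46.2967,43.6945), P1=(23.6859,66.5592), P2=(149.7162,97.3170), P3=(154.6645,122.8360); sampled at t=k/5. Machine vertices: (46.2967,152.5405) → (48.4094,137.9796) → (73.2492,122.1546) → (107.8695,105.6960) → (139.3235,89.2340) → (154.6645,73.3990). Open path.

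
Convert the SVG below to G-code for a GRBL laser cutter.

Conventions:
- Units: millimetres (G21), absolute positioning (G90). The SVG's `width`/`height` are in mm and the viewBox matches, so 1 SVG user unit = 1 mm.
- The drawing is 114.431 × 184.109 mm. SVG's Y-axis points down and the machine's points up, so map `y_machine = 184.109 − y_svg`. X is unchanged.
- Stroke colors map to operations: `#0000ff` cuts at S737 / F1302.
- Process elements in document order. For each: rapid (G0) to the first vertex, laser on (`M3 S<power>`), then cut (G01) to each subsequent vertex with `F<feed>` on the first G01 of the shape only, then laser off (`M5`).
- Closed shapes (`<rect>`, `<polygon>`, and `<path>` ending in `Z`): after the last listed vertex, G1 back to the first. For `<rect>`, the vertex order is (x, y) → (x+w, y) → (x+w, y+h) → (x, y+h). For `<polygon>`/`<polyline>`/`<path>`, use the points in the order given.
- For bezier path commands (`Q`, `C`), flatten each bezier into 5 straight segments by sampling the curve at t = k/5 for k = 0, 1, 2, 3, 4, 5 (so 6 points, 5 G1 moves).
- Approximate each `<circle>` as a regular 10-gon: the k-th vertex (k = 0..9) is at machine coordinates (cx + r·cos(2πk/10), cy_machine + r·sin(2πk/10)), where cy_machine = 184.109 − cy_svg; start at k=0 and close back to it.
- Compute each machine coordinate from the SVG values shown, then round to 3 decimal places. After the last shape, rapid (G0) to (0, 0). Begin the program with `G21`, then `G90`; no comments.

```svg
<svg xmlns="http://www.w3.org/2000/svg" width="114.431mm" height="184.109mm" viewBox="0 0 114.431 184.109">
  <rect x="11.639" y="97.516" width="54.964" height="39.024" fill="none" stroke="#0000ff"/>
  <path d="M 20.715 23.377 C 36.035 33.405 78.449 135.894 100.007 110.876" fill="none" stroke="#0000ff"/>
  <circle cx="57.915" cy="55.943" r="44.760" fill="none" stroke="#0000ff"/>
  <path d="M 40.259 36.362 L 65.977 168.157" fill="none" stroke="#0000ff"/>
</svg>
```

G21
G90
G0 X11.639 Y86.593
M3 S737
G01 X66.603 Y86.593 F1302
G01 X66.603 Y47.569
G01 X11.639 Y47.569
G01 X11.639 Y86.593
M5
G0 X20.715 Y160.732
M3 S737
G01 X32.775 Y145.380 F1302
G01 X49.035 Y118.395
G01 X67.195 Y90.337
G01 X84.953 Y71.763
G01 X100.007 Y73.233
M5
G0 X102.675 Y128.166
M3 S737
G01 X94.127 Y154.475 F1302
G01 X71.747 Y170.735
G01 X44.083 Y170.735
G01 X21.703 Y154.475
G01 X13.155 Y128.166
G01 X21.703 Y101.857
G01 X44.083 Y85.597
G01 X71.747 Y85.597
G01 X94.127 Y101.857
G01 X102.675 Y128.166
M5
G0 X40.259 Y147.747
M3 S737
G01 X65.977 Y15.952 F1302
M5
G0 X0.000 Y0.000

1 u = 1 mm; y_m = 184.109 − y.

[1] `<rect>` rectangle, #0000ff→cut S737 F1302: (11.639,86.593) → (66.603,86.593) → (66.603,47.569) → (11.639,47.569) → (11.639,86.593) (closed)

[2] `<path>` cubic bezier, #0000ff→cut S737 F1302: (20.715,160.732) → (32.775,145.380) → (49.035,118.395) → (67.195,90.337) → (84.953,71.763) → (100.007,73.233)

[3] `<circle>` circle, #0000ff→cut S737 F1302: (102.675,128.166) → (94.127,154.475) → (71.747,170.735) → (44.083,170.735) → (21.703,154.475) → (13.155,128.166) → (21.703,101.857) → (44.083,85.597) → (71.747,85.597) → (94.127,101.857) → (102.675,128.166) (closed)

[4] `<path>` line segment, #0000ff→cut S737 F1302: (40.259,147.747) → (65.977,15.952)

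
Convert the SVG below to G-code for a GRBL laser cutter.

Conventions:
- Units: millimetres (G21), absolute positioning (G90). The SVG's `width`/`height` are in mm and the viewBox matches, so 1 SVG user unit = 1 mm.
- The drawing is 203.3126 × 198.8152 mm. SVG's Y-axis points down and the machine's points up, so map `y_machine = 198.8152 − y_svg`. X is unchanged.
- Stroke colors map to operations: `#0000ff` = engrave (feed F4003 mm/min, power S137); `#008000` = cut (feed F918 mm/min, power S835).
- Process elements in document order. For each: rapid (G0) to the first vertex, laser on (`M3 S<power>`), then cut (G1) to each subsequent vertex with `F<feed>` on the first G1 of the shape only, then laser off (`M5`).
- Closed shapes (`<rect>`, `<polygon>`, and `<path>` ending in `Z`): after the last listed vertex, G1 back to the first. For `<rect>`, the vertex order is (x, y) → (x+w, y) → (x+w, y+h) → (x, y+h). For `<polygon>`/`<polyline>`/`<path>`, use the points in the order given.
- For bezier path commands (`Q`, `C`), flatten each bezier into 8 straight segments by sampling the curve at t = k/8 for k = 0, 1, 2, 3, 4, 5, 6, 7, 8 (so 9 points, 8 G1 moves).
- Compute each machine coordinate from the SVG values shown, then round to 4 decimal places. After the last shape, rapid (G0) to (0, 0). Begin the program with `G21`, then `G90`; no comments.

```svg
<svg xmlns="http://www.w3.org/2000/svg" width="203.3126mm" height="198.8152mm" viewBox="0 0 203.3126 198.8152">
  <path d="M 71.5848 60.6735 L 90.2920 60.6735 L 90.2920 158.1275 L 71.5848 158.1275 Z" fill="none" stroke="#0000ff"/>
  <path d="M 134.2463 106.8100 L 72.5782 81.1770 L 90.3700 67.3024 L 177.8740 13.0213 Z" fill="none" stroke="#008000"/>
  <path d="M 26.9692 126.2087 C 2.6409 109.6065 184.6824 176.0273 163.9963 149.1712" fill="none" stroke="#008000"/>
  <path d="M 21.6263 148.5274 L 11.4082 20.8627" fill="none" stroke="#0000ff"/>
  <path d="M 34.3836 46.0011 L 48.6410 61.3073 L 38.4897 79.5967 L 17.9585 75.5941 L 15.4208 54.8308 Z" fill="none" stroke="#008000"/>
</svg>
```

G21
G90
G0 X71.5848 Y138.1417
M3 S137
G1 X90.2920 Y138.1417 F4003
G1 X90.2920 Y40.6877
G1 X71.5848 Y40.6877
G1 X71.5848 Y138.1417
M5
G0 X134.2463 Y92.0052
M3 S835
G1 X72.5782 Y117.6382 F918
G1 X90.3700 Y131.5128
G1 X177.8740 Y185.7939
G1 X134.2463 Y92.0052
M5
G0 X26.9692 Y72.6065
M3 S835
G1 X26.7207 Y75.2850 F918
G1 X41.0252 Y72.2460
G1 X65.0886 Y65.5557
G1 X94.1169 Y57.2800
G1 X123.3160 Y49.4850
G1 X147.8916 Y44.2367
G1 X163.0497 Y43.6010
G1 X163.9963 Y49.6440
M5
G0 X21.6263 Y50.2878
M3 S137
G1 X11.4082 Y177.9525 F4003
M5
G0 X34.3836 Y152.8141
M3 S835
G1 X48.6410 Y137.5079 F918
G1 X38.4897 Y119.2185
G1 X17.9585 Y123.2211
G1 X15.4208 Y143.9844
G1 X34.3836 Y152.8141
M5
G0 X0.0000 Y0.0000

1 u = 1 mm; y_m = 198.8152 − y.

[1] `<path>` rectangle, #0000ff→engrave S137 F4003: (71.5848,138.1417) → (90.2920,138.1417) → (90.2920,40.6877) → (71.5848,40.6877) → (71.5848,138.1417) (closed)

[2] `<path>` closed polygon, #008000→cut S835 F918: (134.2463,92.0052) → (72.5782,117.6382) → (90.3700,131.5128) → (177.8740,185.7939) → (134.2463,92.0052) (closed)

[3] `<path>` cubic bezier, #008000→cut S835 F918: (26.9692,72.6065) → (26.7207,75.2850) → (41.0252,72.2460) → (65.0886,65.5557) → (94.1169,57.2800) → (123.3160,49.4850) → (147.8916,44.2367) → (163.0497,43.6010) → (163.9963,49.6440)

[4] `<path>` line segment, #0000ff→engrave S137 F4003: (21.6263,50.2878) → (11.4082,177.9525)

[5] `<path>` regular polygon, #008000→cut S835 F918: (34.3836,152.8141) → (48.6410,137.5079) → (38.4897,119.2185) → (17.9585,123.2211) → (15.4208,143.9844) → (34.3836,152.8141) (closed)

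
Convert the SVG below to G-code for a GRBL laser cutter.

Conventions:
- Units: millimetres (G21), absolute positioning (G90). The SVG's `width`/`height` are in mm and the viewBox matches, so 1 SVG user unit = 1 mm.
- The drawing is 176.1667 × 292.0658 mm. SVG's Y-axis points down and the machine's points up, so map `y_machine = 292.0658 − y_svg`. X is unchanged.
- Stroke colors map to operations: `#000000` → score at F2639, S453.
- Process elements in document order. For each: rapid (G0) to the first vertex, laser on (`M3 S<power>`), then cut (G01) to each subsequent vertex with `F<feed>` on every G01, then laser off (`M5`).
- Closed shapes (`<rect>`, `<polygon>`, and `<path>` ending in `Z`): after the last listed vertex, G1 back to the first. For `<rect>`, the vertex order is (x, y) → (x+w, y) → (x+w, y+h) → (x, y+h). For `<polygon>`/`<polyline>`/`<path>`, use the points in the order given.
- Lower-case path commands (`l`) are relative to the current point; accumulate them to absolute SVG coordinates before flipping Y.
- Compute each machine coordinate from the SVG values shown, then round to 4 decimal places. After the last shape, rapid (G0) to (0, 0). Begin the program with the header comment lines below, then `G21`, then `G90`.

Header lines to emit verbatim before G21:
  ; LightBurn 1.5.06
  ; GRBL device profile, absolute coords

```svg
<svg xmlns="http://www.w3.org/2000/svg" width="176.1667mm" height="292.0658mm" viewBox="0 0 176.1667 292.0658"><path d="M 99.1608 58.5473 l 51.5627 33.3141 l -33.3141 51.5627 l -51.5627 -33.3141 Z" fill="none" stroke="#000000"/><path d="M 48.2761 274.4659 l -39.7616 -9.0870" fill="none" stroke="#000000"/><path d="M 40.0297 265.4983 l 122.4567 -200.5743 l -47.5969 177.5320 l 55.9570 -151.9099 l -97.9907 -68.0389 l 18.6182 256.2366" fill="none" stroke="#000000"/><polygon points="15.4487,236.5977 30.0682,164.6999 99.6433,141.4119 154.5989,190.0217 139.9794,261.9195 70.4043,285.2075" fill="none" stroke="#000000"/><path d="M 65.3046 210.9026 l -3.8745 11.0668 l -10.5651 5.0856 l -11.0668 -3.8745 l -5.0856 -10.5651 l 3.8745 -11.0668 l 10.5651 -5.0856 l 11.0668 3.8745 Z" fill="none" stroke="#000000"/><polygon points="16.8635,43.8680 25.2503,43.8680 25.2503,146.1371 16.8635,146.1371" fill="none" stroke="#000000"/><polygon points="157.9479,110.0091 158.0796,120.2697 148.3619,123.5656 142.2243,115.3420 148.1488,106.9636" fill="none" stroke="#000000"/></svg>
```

Since the viewBox matches the mm dimensions, user units are millimetres directly. The only transform is the Y-flip y_m = 292.0658 − y_svg.

Shape 1 is a regular polygon drawn with `<path>`. Its stroke #000000 means score at S453, F2639. After flipping Y the toolpath is (99.1608,233.5185) → (150.7235,200.2044) → (117.4094,148.6417) → (65.8467,181.9558) → (99.1608,233.5185), returning to the start.

Shape 2 is a line segment drawn with `<path>`. Its stroke #000000 means score at S453, F2639. After flipping Y the toolpath is (48.2761,17.5999) → (8.5145,26.6869).

Shape 3 is a open polyline drawn with `<path>`. Its stroke #000000 means score at S453, F2639. After flipping Y the toolpath is (40.0297,26.5675) → (162.4864,227.1418) → (114.8895,49.6098) → (170.8465,201.5197) → (72.8558,269.5586) → (91.4740,13.3220).

Shape 4 is a regular polygon drawn with `<polygon>`. Its stroke #000000 means score at S453, F2639. After flipping Y the toolpath is (15.4487,55.4681) → (30.0682,127.3659) → (99.6433,150.6539) → (154.5989,102.0441) → (139.9794,30.1463) → (70.4043,6.8583) → (15.4487,55.4681), returning to the start.

Shape 5 is a regular polygon drawn with `<path>`. Its stroke #000000 means score at S453, F2639. After flipping Y the toolpath is (65.3046,81.1632) → (61.4301,70.0964) → (50.8650,65.0108) → (39.7982,68.8853) → (34.7126,79.4504) → (38.5871,90.5172) → (49.1522,95.6028) → (60.2190,91.7283) → (65.3046,81.1632), returning to the start.

Shape 6 is a rectangle drawn with `<polygon>`. Its stroke #000000 means score at S453, F2639. After flipping Y the toolpath is (16.8635,248.1978) → (25.2503,248.1978) → (25.2503,145.9287) → (16.8635,145.9287) → (16.8635,248.1978), returning to the start.

Shape 7 is a regular polygon drawn with `<polygon>`. Its stroke #000000 means score at S453, F2639. After flipping Y the toolpath is (157.9479,182.0567) → (158.0796,171.7961) → (148.3619,168.5002) → (142.2243,176.7238) → (148.1488,185.1022) → (157.9479,182.0567), returning to the start.

; LightBurn 1.5.06
; GRBL device profile, absolute coords
G21
G90
G0 X99.1608 Y233.5185
M3 S453
G01 X150.7235 Y200.2044 F2639
G01 X117.4094 Y148.6417 F2639
G01 X65.8467 Y181.9558 F2639
G01 X99.1608 Y233.5185 F2639
M5
G0 X48.2761 Y17.5999
M3 S453
G01 X8.5145 Y26.6869 F2639
M5
G0 X40.0297 Y26.5675
M3 S453
G01 X162.4864 Y227.1418 F2639
G01 X114.8895 Y49.6098 F2639
G01 X170.8465 Y201.5197 F2639
G01 X72.8558 Y269.5586 F2639
G01 X91.4740 Y13.3220 F2639
M5
G0 X15.4487 Y55.4681
M3 S453
G01 X30.0682 Y127.3659 F2639
G01 X99.6433 Y150.6539 F2639
G01 X154.5989 Y102.0441 F2639
G01 X139.9794 Y30.1463 F2639
G01 X70.4043 Y6.8583 F2639
G01 X15.4487 Y55.4681 F2639
M5
G0 X65.3046 Y81.1632
M3 S453
G01 X61.4301 Y70.0964 F2639
G01 X50.8650 Y65.0108 F2639
G01 X39.7982 Y68.8853 F2639
G01 X34.7126 Y79.4504 F2639
G01 X38.5871 Y90.5172 F2639
G01 X49.1522 Y95.6028 F2639
G01 X60.2190 Y91.7283 F2639
G01 X65.3046 Y81.1632 F2639
M5
G0 X16.8635 Y248.1978
M3 S453
G01 X25.2503 Y248.1978 F2639
G01 X25.2503 Y145.9287 F2639
G01 X16.8635 Y145.9287 F2639
G01 X16.8635 Y248.1978 F2639
M5
G0 X157.9479 Y182.0567
M3 S453
G01 X158.0796 Y171.7961 F2639
G01 X148.3619 Y168.5002 F2639
G01 X142.2243 Y176.7238 F2639
G01 X148.1488 Y185.1022 F2639
G01 X157.9479 Y182.0567 F2639
M5
G0 X0.0000 Y0.0000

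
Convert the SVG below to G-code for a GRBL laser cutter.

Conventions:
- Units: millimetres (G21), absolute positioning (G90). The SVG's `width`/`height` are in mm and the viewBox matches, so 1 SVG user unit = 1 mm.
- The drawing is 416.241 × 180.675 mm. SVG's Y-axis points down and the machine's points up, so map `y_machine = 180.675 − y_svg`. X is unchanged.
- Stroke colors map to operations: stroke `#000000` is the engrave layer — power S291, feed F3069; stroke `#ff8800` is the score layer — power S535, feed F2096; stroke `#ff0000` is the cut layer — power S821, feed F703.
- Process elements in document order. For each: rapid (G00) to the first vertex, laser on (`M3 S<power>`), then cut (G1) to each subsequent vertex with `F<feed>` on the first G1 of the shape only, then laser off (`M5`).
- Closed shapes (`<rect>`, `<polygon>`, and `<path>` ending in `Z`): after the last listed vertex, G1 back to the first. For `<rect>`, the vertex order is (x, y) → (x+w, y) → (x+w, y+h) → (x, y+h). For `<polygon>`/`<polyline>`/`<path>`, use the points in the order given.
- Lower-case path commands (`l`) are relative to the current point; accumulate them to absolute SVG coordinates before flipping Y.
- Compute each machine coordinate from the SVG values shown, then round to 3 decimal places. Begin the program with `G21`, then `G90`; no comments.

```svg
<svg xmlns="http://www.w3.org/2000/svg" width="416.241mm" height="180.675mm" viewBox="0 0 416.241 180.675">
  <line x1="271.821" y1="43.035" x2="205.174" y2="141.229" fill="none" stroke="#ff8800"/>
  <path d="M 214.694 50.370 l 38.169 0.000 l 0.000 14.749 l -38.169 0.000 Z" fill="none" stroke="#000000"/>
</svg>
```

1 u = 1 mm; y_m = 180.675 − y.

[1] `<line>` line segment, #ff8800→score S535 F2096: (271.821,137.640) → (205.174,39.446)

[2] `<path>` rectangle, #000000→engrave S291 F3069: (214.694,130.305) → (252.863,130.305) → (252.863,115.556) → (214.694,115.556) → (214.694,130.305) (closed)

G21
G90
G00 X271.821 Y137.640
M3 S535
G1 X205.174 Y39.446 F2096
M5
G00 X214.694 Y130.305
M3 S291
G1 X252.863 Y130.305 F3069
G1 X252.863 Y115.556
G1 X214.694 Y115.556
G1 X214.694 Y130.305
M5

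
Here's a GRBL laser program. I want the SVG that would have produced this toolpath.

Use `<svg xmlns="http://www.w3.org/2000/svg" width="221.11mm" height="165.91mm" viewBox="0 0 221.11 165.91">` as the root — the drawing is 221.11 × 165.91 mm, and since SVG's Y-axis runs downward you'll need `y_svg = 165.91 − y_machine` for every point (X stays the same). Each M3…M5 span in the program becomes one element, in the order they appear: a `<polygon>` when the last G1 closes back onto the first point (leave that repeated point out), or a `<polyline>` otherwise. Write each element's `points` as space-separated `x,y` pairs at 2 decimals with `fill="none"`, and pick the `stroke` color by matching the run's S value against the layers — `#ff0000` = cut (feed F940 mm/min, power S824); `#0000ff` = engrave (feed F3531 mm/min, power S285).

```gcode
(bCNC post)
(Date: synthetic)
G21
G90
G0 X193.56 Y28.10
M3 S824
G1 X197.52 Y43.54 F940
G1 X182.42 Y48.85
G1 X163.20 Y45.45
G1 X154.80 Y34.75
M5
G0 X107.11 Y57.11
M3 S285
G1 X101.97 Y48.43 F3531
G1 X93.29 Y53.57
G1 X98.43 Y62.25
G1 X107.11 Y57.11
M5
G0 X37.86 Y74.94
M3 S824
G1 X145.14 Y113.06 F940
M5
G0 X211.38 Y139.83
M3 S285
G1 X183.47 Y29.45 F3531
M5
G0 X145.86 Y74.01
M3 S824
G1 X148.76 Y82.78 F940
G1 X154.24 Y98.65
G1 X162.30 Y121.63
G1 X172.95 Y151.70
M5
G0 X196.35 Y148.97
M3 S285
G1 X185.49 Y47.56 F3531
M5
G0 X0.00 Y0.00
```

<svg xmlns="http://www.w3.org/2000/svg" width="221.11mm" height="165.91mm" viewBox="0 0 221.11 165.91">
  <polyline points="193.56,137.81 197.52,122.37 182.42,117.06 163.20,120.46 154.80,131.16" fill="none" stroke="#ff0000"/>
  <polygon points="107.11,108.80 101.97,117.48 93.29,112.34 98.43,103.66" fill="none" stroke="#0000ff"/>
  <polyline points="37.86,90.97 145.14,52.85" fill="none" stroke="#ff0000"/>
  <polyline points="211.38,26.08 183.47,136.46" fill="none" stroke="#0000ff"/>
  <polyline points="145.86,91.90 148.76,83.13 154.24,67.26 162.30,44.28 172.95,14.21" fill="none" stroke="#ff0000"/>
  <polyline points="196.35,16.94 185.49,118.35" fill="none" stroke="#0000ff"/>
</svg>

Each laser-on run becomes one SVG element. Flip Y back into SVG space with y_svg = 165.91 − y_machine.

Run 1: power S824 maps to stroke `#ff0000` (cut). The run is open, so emit a `<polyline>` with points (Y-flipped): 193.56,137.81 197.52,122.37 182.42,117.06 163.20,120.46 154.80,131.16.

Run 2: S285 ⇒ engrave layer `#0000ff`. The run returns to its start, so emit a `<polygon>` with points (Y-flipped): 107.11,108.80 101.97,117.48 93.29,112.34 98.43,103.66.

Run 3: the run's S824 means `#ff0000` (cut). The run is open, so emit a `<polyline>` with points (Y-flipped): 37.86,90.97 145.14,52.85.

Run 4: power S285 maps to stroke `#0000ff` (engrave). The run is open, so emit a `<polyline>` with points (Y-flipped): 211.38,26.08 183.47,136.46.

Run 5: S824 ⇒ cut layer `#ff0000`. The run is open, so emit a `<polyline>` with points (Y-flipped): 145.86,91.90 148.76,83.13 154.24,67.26 162.30,44.28 172.95,14.21.

Run 6: S285 ⇒ engrave layer `#0000ff`. The run is open, so emit a `<polyline>` with points (Y-flipped): 196.35,16.94 185.49,118.35.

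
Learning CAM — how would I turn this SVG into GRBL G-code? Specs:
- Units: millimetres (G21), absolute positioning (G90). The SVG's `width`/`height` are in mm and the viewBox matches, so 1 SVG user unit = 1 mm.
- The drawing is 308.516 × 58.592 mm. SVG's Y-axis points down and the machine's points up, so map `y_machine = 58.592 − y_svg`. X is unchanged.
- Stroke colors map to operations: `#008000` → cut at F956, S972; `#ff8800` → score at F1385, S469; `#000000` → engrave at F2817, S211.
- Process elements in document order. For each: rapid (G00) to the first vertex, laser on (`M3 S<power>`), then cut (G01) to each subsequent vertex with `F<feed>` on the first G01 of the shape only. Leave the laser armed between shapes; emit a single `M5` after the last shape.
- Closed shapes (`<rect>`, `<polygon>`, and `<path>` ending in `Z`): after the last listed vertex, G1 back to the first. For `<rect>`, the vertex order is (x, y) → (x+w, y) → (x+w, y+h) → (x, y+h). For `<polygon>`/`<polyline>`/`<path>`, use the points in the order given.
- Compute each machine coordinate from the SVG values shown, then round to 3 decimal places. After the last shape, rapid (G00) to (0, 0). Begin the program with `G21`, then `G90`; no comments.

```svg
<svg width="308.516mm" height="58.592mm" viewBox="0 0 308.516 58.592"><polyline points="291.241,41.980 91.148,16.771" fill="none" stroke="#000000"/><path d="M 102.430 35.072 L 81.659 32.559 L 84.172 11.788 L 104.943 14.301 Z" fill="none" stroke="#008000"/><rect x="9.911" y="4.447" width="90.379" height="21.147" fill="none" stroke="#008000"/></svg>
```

viewBox `0 0 308.516 58.592` with mm width/height → 1 unit = 1 mm. Flip: y_m = 58.592 − y_svg.

**Shape 1** — `<polyline>` line segment, stroke `#000000` → engrave (S211, F2817). Machine vertices: (291.241,16.612) → (91.148,41.821). Open path.

**Shape 2** — `<path>` regular polygon, stroke `#008000` → cut (S972, F956). Machine vertices: (102.430,23.520) → (81.659,26.033) → (84.172,46.804) → (104.943,44.291) → (102.430,23.520). Closed: final G1 returns to the first vertex.

**Shape 3** — `<rect>` rectangle, stroke `#008000` → cut (S972, F956). Machine vertices: (9.911,54.145) → (100.290,54.145) → (100.290,32.998) → (9.911,32.998) → (9.911,54.145). Closed: final G1 returns to the first vertex.

G21
G90
G00 X291.241 Y16.612
M3 S211
G01 X91.148 Y41.821 F2817
G00 X102.430 Y23.520
M3 S972
G01 X81.659 Y26.033 F956
G01 X84.172 Y46.804
G01 X104.943 Y44.291
G01 X102.430 Y23.520
G00 X9.911 Y54.145
M3 S972
G01 X100.290 Y54.145 F956
G01 X100.290 Y32.998
G01 X9.911 Y32.998
G01 X9.911 Y54.145
M5
G00 X0.000 Y0.000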